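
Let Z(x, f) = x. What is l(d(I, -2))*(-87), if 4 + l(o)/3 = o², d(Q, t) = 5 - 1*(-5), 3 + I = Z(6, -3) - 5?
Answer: -25056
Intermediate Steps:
I = -2 (I = -3 + (6 - 5) = -3 + 1 = -2)
d(Q, t) = 10 (d(Q, t) = 5 + 5 = 10)
l(o) = -12 + 3*o²
l(d(I, -2))*(-87) = (-12 + 3*10²)*(-87) = (-12 + 3*100)*(-87) = (-12 + 300)*(-87) = 288*(-87) = -25056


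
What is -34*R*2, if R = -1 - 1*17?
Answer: 1224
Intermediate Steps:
R = -18 (R = -1 - 17 = -18)
-34*R*2 = -34*(-18)*2 = 612*2 = 1224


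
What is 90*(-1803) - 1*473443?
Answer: -635713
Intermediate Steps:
90*(-1803) - 1*473443 = -162270 - 473443 = -635713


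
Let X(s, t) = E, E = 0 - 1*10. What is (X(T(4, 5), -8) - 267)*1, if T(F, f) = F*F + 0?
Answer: -277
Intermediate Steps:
E = -10 (E = 0 - 10 = -10)
T(F, f) = F² (T(F, f) = F² + 0 = F²)
X(s, t) = -10
(X(T(4, 5), -8) - 267)*1 = (-10 - 267)*1 = -277*1 = -277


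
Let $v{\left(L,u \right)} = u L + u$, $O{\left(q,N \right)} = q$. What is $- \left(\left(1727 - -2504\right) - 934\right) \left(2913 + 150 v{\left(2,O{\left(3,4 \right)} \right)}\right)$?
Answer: $-14055111$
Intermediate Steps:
$v{\left(L,u \right)} = u + L u$ ($v{\left(L,u \right)} = L u + u = u + L u$)
$- \left(\left(1727 - -2504\right) - 934\right) \left(2913 + 150 v{\left(2,O{\left(3,4 \right)} \right)}\right) = - \left(\left(1727 - -2504\right) - 934\right) \left(2913 + 150 \cdot 3 \left(1 + 2\right)\right) = - \left(\left(1727 + 2504\right) - 934\right) \left(2913 + 150 \cdot 3 \cdot 3\right) = - \left(4231 - 934\right) \left(2913 + 150 \cdot 9\right) = - 3297 \left(2913 + 1350\right) = - 3297 \cdot 4263 = \left(-1\right) 14055111 = -14055111$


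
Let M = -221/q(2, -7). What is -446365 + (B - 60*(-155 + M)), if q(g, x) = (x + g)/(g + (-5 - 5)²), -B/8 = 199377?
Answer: -2302585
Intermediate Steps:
B = -1595016 (B = -8*199377 = -1595016)
q(g, x) = (g + x)/(100 + g) (q(g, x) = (g + x)/(g + (-10)²) = (g + x)/(g + 100) = (g + x)/(100 + g))
M = 22542/5 (M = -221*(100 + 2)/(2 - 7) = -221/(-5/102) = -221*(-102/5) = 22542/5 ≈ 4508.4)
-446365 + (B - 60*(-155 + M)) = -446365 + (-1595016 - 60*(-155 + 22542/5)) = -446365 + (-1595016 - 60*21767/5) = -446365 + (-1595016 - 1*261204) = -446365 + (-1595016 - 261204) = -446365 - 1856220 = -2302585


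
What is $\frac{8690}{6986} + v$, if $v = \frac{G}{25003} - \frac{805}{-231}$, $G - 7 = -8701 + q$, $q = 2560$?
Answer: $\frac{1174688654}{262006437} \approx 4.4834$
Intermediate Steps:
$G = -6134$ ($G = 7 + \left(-8701 + 2560\right) = 7 - 6141 = -6134$)
$v = \frac{242993}{75009}$ ($v = - \frac{6134}{25003} - \frac{805}{-231} = \left(-6134\right) \frac{1}{25003} - - \frac{115}{33} = - \frac{6134}{25003} + \frac{115}{33} = \frac{242993}{75009} \approx 3.2395$)
$\frac{8690}{6986} + v = \frac{8690}{6986} + \frac{242993}{75009} = 8690 \cdot \frac{1}{6986} + \frac{242993}{75009} = \frac{4345}{3493} + \frac{242993}{75009} = \frac{1174688654}{262006437}$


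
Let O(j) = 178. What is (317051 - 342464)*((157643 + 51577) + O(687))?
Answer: -5321431374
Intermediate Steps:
(317051 - 342464)*((157643 + 51577) + O(687)) = (317051 - 342464)*((157643 + 51577) + 178) = -25413*(209220 + 178) = -25413*209398 = -5321431374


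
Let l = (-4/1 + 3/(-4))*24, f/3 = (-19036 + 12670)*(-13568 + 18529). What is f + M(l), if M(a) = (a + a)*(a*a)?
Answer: -97708266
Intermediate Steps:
f = -94745178 (f = 3*((-19036 + 12670)*(-13568 + 18529)) = 3*(-6366*4961) = 3*(-31581726) = -94745178)
l = -114 (l = (-4*1 + 3*(-¼))*24 = (-4 - ¾)*24 = -19/4*24 = -114)
M(a) = 2*a³ (M(a) = (2*a)*a² = 2*a³)
f + M(l) = -94745178 + 2*(-114)³ = -94745178 + 2*(-1481544) = -94745178 - 2963088 = -97708266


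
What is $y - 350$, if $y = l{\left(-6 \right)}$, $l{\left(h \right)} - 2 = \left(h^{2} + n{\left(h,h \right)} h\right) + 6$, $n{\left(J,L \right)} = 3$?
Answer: $-324$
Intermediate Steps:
$l{\left(h \right)} = 8 + h^{2} + 3 h$ ($l{\left(h \right)} = 2 + \left(\left(h^{2} + 3 h\right) + 6\right) = 2 + \left(6 + h^{2} + 3 h\right) = 8 + h^{2} + 3 h$)
$y = 26$ ($y = 8 + \left(-6\right)^{2} + 3 \left(-6\right) = 8 + 36 - 18 = 26$)
$y - 350 = 26 - 350 = -324$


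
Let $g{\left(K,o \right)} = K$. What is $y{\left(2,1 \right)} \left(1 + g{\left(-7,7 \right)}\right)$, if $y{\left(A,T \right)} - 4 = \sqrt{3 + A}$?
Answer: $-24 - 6 \sqrt{5} \approx -37.416$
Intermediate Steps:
$y{\left(A,T \right)} = 4 + \sqrt{3 + A}$
$y{\left(2,1 \right)} \left(1 + g{\left(-7,7 \right)}\right) = \left(4 + \sqrt{3 + 2}\right) \left(1 - 7\right) = \left(4 + \sqrt{5}\right) \left(-6\right) = -24 - 6 \sqrt{5}$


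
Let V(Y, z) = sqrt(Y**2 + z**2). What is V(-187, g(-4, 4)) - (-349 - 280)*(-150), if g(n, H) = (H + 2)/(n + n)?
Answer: -94350 + sqrt(559513)/4 ≈ -94163.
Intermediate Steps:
g(n, H) = (2 + H)/(2*n) (g(n, H) = (2 + H)/((2*n)) = (2 + H)*(1/(2*n)) = (2 + H)/(2*n))
V(-187, g(-4, 4)) - (-349 - 280)*(-150) = sqrt((-187)**2 + ((1/2)*(2 + 4)/(-4))**2) - (-349 - 280)*(-150) = sqrt(34969 + ((1/2)*(-1/4)*6)**2) - (-629)*(-150) = sqrt(34969 + (-3/4)**2) - 1*94350 = sqrt(34969 + 9/16) - 94350 = sqrt(559513/16) - 94350 = sqrt(559513)/4 - 94350 = -94350 + sqrt(559513)/4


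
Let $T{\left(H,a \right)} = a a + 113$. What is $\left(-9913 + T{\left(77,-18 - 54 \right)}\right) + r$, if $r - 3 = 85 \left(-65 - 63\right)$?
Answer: $-15493$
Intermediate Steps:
$T{\left(H,a \right)} = 113 + a^{2}$ ($T{\left(H,a \right)} = a^{2} + 113 = 113 + a^{2}$)
$r = -10877$ ($r = 3 + 85 \left(-65 - 63\right) = 3 + 85 \left(-128\right) = 3 - 10880 = -10877$)
$\left(-9913 + T{\left(77,-18 - 54 \right)}\right) + r = \left(-9913 + \left(113 + \left(-18 - 54\right)^{2}\right)\right) - 10877 = \left(-9913 + \left(113 + \left(-72\right)^{2}\right)\right) - 10877 = \left(-9913 + \left(113 + 5184\right)\right) - 10877 = \left(-9913 + 5297\right) - 10877 = -4616 - 10877 = -15493$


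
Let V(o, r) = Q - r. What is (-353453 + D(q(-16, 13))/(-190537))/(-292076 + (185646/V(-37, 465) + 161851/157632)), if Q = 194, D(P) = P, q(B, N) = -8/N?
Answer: 37399691871527814720/30977624491740945863 ≈ 1.2073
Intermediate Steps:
V(o, r) = 194 - r
(-353453 + D(q(-16, 13))/(-190537))/(-292076 + (185646/V(-37, 465) + 161851/157632)) = (-353453 - 8/13/(-190537))/(-292076 + (185646/(194 - 1*465) + 161851/157632)) = (-353453 - 8*1/13*(-1/190537))/(-292076 + (185646/(194 - 465) + 161851*(1/157632))) = (-353453 - 8/13*(-1/190537))/(-292076 + (185646/(-271) + 161851/157632)) = (-353453 + 8/2476981)/(-292076 + (185646*(-1/271) + 161851/157632)) = -875496365385/(2476981*(-292076 + (-185646/271 + 161851/157632))) = -875496365385/(2476981*(-292076 - 29219888651/42718272)) = -875496365385/(2476981*(-12506201901323/42718272)) = -875496365385/2476981*(-42718272/12506201901323) = 37399691871527814720/30977624491740945863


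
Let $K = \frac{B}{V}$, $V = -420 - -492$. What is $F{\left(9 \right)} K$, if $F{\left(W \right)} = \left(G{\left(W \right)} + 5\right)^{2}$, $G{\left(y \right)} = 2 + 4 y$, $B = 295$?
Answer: $\frac{545455}{72} \approx 7575.8$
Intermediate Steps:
$V = 72$ ($V = -420 + 492 = 72$)
$F{\left(W \right)} = \left(7 + 4 W\right)^{2}$ ($F{\left(W \right)} = \left(\left(2 + 4 W\right) + 5\right)^{2} = \left(7 + 4 W\right)^{2}$)
$K = \frac{295}{72} \approx 4.0972$
$F{\left(9 \right)} K = \left(7 + 4 \cdot 9\right)^{2} \cdot \frac{295}{72} = \left(7 + 36\right)^{2} \cdot \frac{295}{72} = 43^{2} \cdot \frac{295}{72} = 1849 \cdot \frac{295}{72} = \frac{545455}{72}$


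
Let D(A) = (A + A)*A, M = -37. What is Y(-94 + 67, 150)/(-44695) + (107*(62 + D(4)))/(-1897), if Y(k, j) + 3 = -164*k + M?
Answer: -65409478/12112345 ≈ -5.4002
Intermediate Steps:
D(A) = 2*A² (D(A) = (2*A)*A = 2*A²)
Y(k, j) = -40 - 164*k (Y(k, j) = -3 + (-164*k - 37) = -3 + (-37 - 164*k) = -40 - 164*k)
Y(-94 + 67, 150)/(-44695) + (107*(62 + D(4)))/(-1897) = (-40 - 164*(-94 + 67))/(-44695) + (107*(62 + 2*4²))/(-1897) = (-40 - 164*(-27))*(-1/44695) + (107*(62 + 2*16))*(-1/1897) = (-40 + 4428)*(-1/44695) + (107*(62 + 32))*(-1/1897) = 4388*(-1/44695) + (107*94)*(-1/1897) = -4388/44695 + 10058*(-1/1897) = -4388/44695 - 10058/1897 = -65409478/12112345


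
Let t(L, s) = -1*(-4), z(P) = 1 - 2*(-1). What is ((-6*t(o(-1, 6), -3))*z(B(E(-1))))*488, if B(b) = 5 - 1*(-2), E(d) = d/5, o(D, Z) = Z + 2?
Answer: -35136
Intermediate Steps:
o(D, Z) = 2 + Z
E(d) = d/5 (E(d) = d*(1/5) = d/5)
B(b) = 7 (B(b) = 5 + 2 = 7)
z(P) = 3 (z(P) = 1 + 2 = 3)
t(L, s) = 4
((-6*t(o(-1, 6), -3))*z(B(E(-1))))*488 = (-6*4*3)*488 = -24*3*488 = -72*488 = -35136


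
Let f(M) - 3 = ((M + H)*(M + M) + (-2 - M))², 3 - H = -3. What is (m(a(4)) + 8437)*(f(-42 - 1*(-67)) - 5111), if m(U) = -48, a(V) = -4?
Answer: 19415677769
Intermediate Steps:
H = 6 (H = 3 - 1*(-3) = 3 + 3 = 6)
f(M) = 3 + (-2 - M + 2*M*(6 + M))² (f(M) = 3 + ((M + 6)*(M + M) + (-2 - M))² = 3 + ((6 + M)*(2*M) + (-2 - M))² = 3 + (2*M*(6 + M) + (-2 - M))² = 3 + (-2 - M + 2*M*(6 + M))²)
(m(a(4)) + 8437)*(f(-42 - 1*(-67)) - 5111) = (-48 + 8437)*((3 + (-2 + 2*(-42 - 1*(-67))² + 11*(-42 - 1*(-67)))²) - 5111) = 8389*((3 + (-2 + 2*(-42 + 67)² + 11*(-42 + 67))²) - 5111) = 8389*((3 + (-2 + 2*25² + 11*25)²) - 5111) = 8389*((3 + (-2 + 2*625 + 275)²) - 5111) = 8389*((3 + (-2 + 1250 + 275)²) - 5111) = 8389*((3 + 1523²) - 5111) = 8389*((3 + 2319529) - 5111) = 8389*(2319532 - 5111) = 8389*2314421 = 19415677769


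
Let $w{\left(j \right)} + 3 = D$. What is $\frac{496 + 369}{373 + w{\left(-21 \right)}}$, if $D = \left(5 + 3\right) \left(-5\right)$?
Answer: $\frac{173}{66} \approx 2.6212$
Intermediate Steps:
$D = -40$ ($D = 8 \left(-5\right) = -40$)
$w{\left(j \right)} = -43$ ($w{\left(j \right)} = -3 - 40 = -43$)
$\frac{496 + 369}{373 + w{\left(-21 \right)}} = \frac{496 + 369}{373 - 43} = \frac{865}{330} = 865 \cdot \frac{1}{330} = \frac{173}{66}$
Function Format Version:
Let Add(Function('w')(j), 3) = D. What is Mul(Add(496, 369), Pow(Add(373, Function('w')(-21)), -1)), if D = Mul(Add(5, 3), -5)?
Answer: Rational(173, 66) ≈ 2.6212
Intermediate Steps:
D = -40 (D = Mul(8, -5) = -40)
Function('w')(j) = -43 (Function('w')(j) = Add(-3, -40) = -43)
Mul(Add(496, 369), Pow(Add(373, Function('w')(-21)), -1)) = Mul(Add(496, 369), Pow(Add(373, -43), -1)) = Mul(865, Pow(330, -1)) = Mul(865, Rational(1, 330)) = Rational(173, 66)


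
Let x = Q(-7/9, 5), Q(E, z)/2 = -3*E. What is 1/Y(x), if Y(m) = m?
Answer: 3/14 ≈ 0.21429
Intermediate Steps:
Q(E, z) = -6*E (Q(E, z) = 2*(-3*E) = -6*E)
x = 14/3 (x = -(-42)/9 = -6*(-7/9) = 14/3 ≈ 4.6667)
1/Y(x) = 1/(14/3) = 3/14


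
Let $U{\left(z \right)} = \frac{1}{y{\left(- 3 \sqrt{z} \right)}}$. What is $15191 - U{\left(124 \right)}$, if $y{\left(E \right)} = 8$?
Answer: $\frac{121527}{8} \approx 15191.0$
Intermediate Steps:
$U{\left(z \right)} = \frac{1}{8}$
$15191 - U{\left(124 \right)} = 15191 - \frac{1}{8} = \frac{121527}{8}$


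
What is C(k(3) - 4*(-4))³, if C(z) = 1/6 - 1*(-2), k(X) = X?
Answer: 2197/216 ≈ 10.171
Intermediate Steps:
C(z) = 13/6 (C(z) = ⅙ + 2 = 13/6)
C(k(3) - 4*(-4))³ = (13/6)³ = 2197/216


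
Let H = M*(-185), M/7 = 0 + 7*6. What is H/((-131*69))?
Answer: 18130/3013 ≈ 6.0173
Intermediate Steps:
M = 294 (M = 7*(0 + 7*6) = 7*(0 + 42) = 7*42 = 294)
H = -54390 (H = 294*(-185) = -54390)
H/((-131*69)) = -54390/((-131*69)) = -54390/(-9039) = -54390*(-1/9039) = 18130/3013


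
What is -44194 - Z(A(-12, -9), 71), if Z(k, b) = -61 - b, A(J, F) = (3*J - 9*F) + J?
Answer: -44062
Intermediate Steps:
A(J, F) = -9*F + 4*J (A(J, F) = (-9*F + 3*J) + J = -9*F + 4*J)
-44194 - Z(A(-12, -9), 71) = -44194 - (-61 - 1*71) = -44194 - (-61 - 71) = -44194 - 1*(-132) = -44194 + 132 = -44062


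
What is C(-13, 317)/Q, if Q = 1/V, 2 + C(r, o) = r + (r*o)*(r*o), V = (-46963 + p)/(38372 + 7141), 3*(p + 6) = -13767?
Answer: -22451031572/1167 ≈ -1.9238e+7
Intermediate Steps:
p = -4595 (p = -6 + (⅓)*(-13767) = -6 - 4589 = -4595)
V = -1322/1167 (V = (-46963 - 4595)/(38372 + 7141) = -51558/45513 = -51558*1/45513 = -1322/1167 ≈ -1.1328)
C(r, o) = -2 + r + o²*r² (C(r, o) = -2 + (r + (r*o)*(r*o)) = -2 + (r + (o*r)*(o*r)) = -2 + (r + o²*r²) = -2 + r + o²*r²)
Q = -1167/1322 (Q = 1/(-1322/1167) = -1167/1322 ≈ -0.88275)
C(-13, 317)/Q = (-2 - 13 + 317²*(-13)²)/(-1167/1322) = (-2 - 13 + 100489*169)*(-1322/1167) = (-2 - 13 + 16982641)*(-1322/1167) = 16982626*(-1322/1167) = -22451031572/1167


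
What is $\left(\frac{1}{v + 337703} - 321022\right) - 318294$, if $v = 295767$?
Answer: $- \frac{404987506519}{633470} \approx -6.3932 \cdot 10^{5}$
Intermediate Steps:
$\left(\frac{1}{v + 337703} - 321022\right) - 318294 = \left(\frac{1}{295767 + 337703} - 321022\right) - 318294 = \left(\frac{1}{633470} - 321022\right) - 318294 = - \frac{203357806339}{633470} - 318294 = - \frac{404987506519}{633470}$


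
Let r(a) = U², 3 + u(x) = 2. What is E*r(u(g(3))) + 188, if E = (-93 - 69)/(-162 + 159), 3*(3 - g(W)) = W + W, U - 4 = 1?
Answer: 1538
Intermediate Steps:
U = 5 (U = 4 + 1 = 5)
g(W) = 3 - 2*W/3 (g(W) = 3 - (W + W)/3 = 3 - 2*W/3)
u(x) = -1 (u(x) = -3 + 2 = -1)
r(a) = 25 (r(a) = 5² = 25)
E = 54 (E = -162/(-3) = -162*(-⅓) = 54)
E*r(u(g(3))) + 188 = 54*25 + 188 = 1350 + 188 = 1538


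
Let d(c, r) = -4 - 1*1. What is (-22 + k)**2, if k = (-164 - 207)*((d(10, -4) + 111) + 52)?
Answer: 3438649600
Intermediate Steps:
d(c, r) = -5 (d(c, r) = -4 - 1 = -5)
k = -58618 (k = (-164 - 207)*((-5 + 111) + 52) = -371*(106 + 52) = -371*158 = -58618)
(-22 + k)**2 = (-22 - 58618)**2 = (-58640)**2 = 3438649600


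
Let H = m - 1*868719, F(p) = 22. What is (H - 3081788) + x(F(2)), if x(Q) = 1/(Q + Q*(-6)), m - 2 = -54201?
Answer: -440517661/110 ≈ -4.0047e+6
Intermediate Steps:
m = -54199 (m = 2 - 54201 = -54199)
H = -922918 (H = -54199 - 1*868719 = -54199 - 868719 = -922918)
x(Q) = -1/(5*Q) (x(Q) = 1/(Q - 6*Q) = 1/(-5*Q) = -1/(5*Q))
(H - 3081788) + x(F(2)) = (-922918 - 3081788) - ⅕/22 = -4004706 - ⅕*1/22 = -4004706 - 1/110 = -440517661/110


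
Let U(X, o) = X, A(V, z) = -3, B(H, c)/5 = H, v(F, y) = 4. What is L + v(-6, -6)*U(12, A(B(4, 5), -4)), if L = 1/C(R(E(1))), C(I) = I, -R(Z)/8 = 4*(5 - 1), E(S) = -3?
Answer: 6143/128 ≈ 47.992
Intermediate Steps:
R(Z) = -128 (R(Z) = -32*(5 - 1) = -32*4 = -8*16 = -128)
B(H, c) = 5*H
L = -1/128 (L = 1/(-128) = -1/128 ≈ -0.0078125)
L + v(-6, -6)*U(12, A(B(4, 5), -4)) = -1/128 + 4*12 = -1/128 + 48 = 6143/128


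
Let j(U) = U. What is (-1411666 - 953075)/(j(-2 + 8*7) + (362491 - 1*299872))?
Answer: -788247/20891 ≈ -37.731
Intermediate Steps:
(-1411666 - 953075)/(j(-2 + 8*7) + (362491 - 1*299872)) = (-1411666 - 953075)/((-2 + 8*7) + (362491 - 1*299872)) = -2364741/((-2 + 56) + (362491 - 299872)) = -2364741/(54 + 62619) = -2364741/62673 = -2364741*1/62673 = -788247/20891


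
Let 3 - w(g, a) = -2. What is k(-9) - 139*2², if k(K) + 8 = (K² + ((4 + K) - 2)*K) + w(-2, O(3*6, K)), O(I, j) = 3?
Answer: -415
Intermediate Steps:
w(g, a) = 5 (w(g, a) = 3 - 1*(-2) = 3 + 2 = 5)
k(K) = -3 + K² + K*(2 + K) (k(K) = -8 + ((K² + ((4 + K) - 2)*K) + 5) = -8 + ((K² + (2 + K)*K) + 5) = -8 + ((K² + K*(2 + K)) + 5) = -8 + (5 + K² + K*(2 + K)) = -3 + K² + K*(2 + K))
k(-9) - 139*2² = (-3 + 2*(-9) + 2*(-9)²) - 139*2² = (-3 - 18 + 2*81) - 139*4 = (-3 - 18 + 162) - 556 = 141 - 556 = -415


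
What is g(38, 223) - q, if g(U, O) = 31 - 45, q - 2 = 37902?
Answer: -37918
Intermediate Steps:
q = 37904 (q = 2 + 37902 = 37904)
g(U, O) = -14
g(38, 223) - q = -14 - 1*37904 = -14 - 37904 = -37918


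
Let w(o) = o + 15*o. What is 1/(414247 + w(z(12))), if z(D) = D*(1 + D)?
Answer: 1/416743 ≈ 2.3996e-6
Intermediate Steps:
w(o) = 16*o
1/(414247 + w(z(12))) = 1/(414247 + 16*(12*(1 + 12))) = 1/(414247 + 16*(12*13)) = 1/(414247 + 16*156) = 1/(414247 + 2496) = 1/416743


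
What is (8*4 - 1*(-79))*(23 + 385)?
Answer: 45288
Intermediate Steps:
(8*4 - 1*(-79))*(23 + 385) = (32 + 79)*408 = 111*408 = 45288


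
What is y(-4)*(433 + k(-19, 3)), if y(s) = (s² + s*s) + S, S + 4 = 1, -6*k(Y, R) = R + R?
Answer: 12528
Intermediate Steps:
k(Y, R) = -R/3 (k(Y, R) = -(R + R)/6 = -R/3)
S = -3 (S = -4 + 1 = -3)
y(s) = -3 + 2*s² (y(s) = (s² + s*s) - 3 = (s² + s²) - 3 = 2*s² - 3 = -3 + 2*s²)
y(-4)*(433 + k(-19, 3)) = (-3 + 2*(-4)²)*(433 - ⅓*3) = (-3 + 2*16)*(433 - 1) = (-3 + 32)*432 = 29*432 = 12528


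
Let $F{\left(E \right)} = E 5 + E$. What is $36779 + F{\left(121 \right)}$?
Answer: $37505$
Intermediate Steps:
$F{\left(E \right)} = 6 E$ ($F{\left(E \right)} = 5 E + E = 6 E$)
$36779 + F{\left(121 \right)} = 36779 + 6 \cdot 121 = 36779 + 726 = 37505$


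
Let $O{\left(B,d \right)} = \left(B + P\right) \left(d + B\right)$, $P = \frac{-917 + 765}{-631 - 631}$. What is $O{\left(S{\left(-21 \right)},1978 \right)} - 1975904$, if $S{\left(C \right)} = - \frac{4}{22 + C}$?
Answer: $- \frac{1251627776}{631} \approx -1.9836 \cdot 10^{6}$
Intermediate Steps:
$P = \frac{76}{631}$ ($P = - \frac{152}{-1262} = \left(-152\right) \left(- \frac{1}{1262}\right) = \frac{76}{631} \approx 0.12044$)
$O{\left(B,d \right)} = \left(\frac{76}{631} + B\right) \left(B + d\right)$ ($O{\left(B,d \right)} = \left(B + \frac{76}{631}\right) \left(d + B\right) = \left(\frac{76}{631} + B\right) \left(B + d\right)$)
$O{\left(S{\left(-21 \right)},1978 \right)} - 1975904 = \left(\left(- \frac{4}{22 - 21}\right)^{2} + \frac{76 \left(- \frac{4}{22 - 21}\right)}{631} + \frac{76}{631} \cdot 1978 + - \frac{4}{22 - 21} \cdot 1978\right) - 1975904 = \left(\left(- \frac{4}{1}\right)^{2} + \frac{76 \left(- \frac{4}{1}\right)}{631} + \frac{150328}{631} + - \frac{4}{1} \cdot 1978\right) - 1975904 = \left(\left(\left(-4\right) 1\right)^{2} + \frac{76 \left(\left(-4\right) 1\right)}{631} + \frac{150328}{631} + \left(-4\right) 1 \cdot 1978\right) - 1975904 = \left(\left(-4\right)^{2} + \frac{76}{631} \left(-4\right) + \frac{150328}{631} - 7912\right) - 1975904 = \left(16 - \frac{304}{631} + \frac{150328}{631} - 7912\right) - 1975904 = - \frac{4832352}{631} - 1975904 = - \frac{1251627776}{631}$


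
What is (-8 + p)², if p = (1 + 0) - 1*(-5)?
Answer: 4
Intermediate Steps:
p = 6 (p = 1 + 5 = 6)
(-8 + p)² = (-8 + 6)² = (-2)² = 4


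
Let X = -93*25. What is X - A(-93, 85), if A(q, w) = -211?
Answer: -2114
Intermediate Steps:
X = -2325
X - A(-93, 85) = -2325 - 1*(-211) = -2325 + 211 = -2114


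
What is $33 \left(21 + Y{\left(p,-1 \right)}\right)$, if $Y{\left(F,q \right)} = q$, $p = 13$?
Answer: $660$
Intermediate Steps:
$33 \left(21 + Y{\left(p,-1 \right)}\right) = 33 \left(21 - 1\right) = 33 \cdot 20 = 660$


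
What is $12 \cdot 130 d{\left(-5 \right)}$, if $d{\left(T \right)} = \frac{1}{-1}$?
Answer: $-1560$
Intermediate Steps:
$d{\left(T \right)} = -1$
$12 \cdot 130 d{\left(-5 \right)} = 12 \cdot 130 \left(-1\right) = 1560 \left(-1\right) = -1560$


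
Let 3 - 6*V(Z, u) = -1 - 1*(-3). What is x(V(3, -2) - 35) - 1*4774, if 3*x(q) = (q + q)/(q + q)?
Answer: -14321/3 ≈ -4773.7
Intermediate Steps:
V(Z, u) = 1/6 (V(Z, u) = 1/2 - (-1 - 1*(-3))/6 = 1/2 - (-1 + 3)/6 = 1/2 - 1/6*2 = 1/2 - 1/3 = 1/6)
x(q) = 1/3 (x(q) = ((q + q)/(q + q))/3 = ((2*q)/((2*q)))/3 = ((2*q)*(1/(2*q)))/3 = (1/3)*1 = 1/3)
x(V(3, -2) - 35) - 1*4774 = 1/3 - 1*4774 = 1/3 - 4774 = -14321/3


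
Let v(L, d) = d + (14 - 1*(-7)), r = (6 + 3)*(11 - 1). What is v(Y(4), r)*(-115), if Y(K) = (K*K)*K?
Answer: -12765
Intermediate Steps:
Y(K) = K³ (Y(K) = K²*K = K³)
r = 90 (r = 9*10 = 90)
v(L, d) = 21 + d (v(L, d) = d + (14 + 7) = d + 21 = 21 + d)
v(Y(4), r)*(-115) = (21 + 90)*(-115) = 111*(-115) = -12765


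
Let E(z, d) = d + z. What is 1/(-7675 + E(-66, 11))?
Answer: -1/7730 ≈ -0.00012937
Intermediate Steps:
1/(-7675 + E(-66, 11)) = 1/(-7675 + (11 - 66)) = 1/(-7675 - 55) = 1/(-7730) = -1/7730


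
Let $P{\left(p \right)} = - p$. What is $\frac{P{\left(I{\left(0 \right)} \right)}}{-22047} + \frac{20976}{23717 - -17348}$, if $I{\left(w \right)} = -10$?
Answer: $\frac{462047222}{905360055} \approx 0.51035$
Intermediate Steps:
$\frac{P{\left(I{\left(0 \right)} \right)}}{-22047} + \frac{20976}{23717 - -17348} = \frac{\left(-1\right) \left(-10\right)}{-22047} + \frac{20976}{23717 - -17348} = 10 \left(- \frac{1}{22047}\right) + \frac{20976}{23717 + 17348} = - \frac{10}{22047} + \frac{20976}{41065} = \frac{462047222}{905360055}$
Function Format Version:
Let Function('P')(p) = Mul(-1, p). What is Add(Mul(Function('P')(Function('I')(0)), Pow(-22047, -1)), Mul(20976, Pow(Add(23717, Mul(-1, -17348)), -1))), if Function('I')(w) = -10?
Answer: Rational(462047222, 905360055) ≈ 0.51035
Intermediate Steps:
Add(Mul(Function('P')(Function('I')(0)), Pow(-22047, -1)), Mul(20976, Pow(Add(23717, Mul(-1, -17348)), -1))) = Add(Mul(Mul(-1, -10), Pow(-22047, -1)), Mul(20976, Pow(Add(23717, Mul(-1, -17348)), -1))) = Add(Mul(10, Rational(-1, 22047)), Mul(20976, Pow(Add(23717, 17348), -1))) = Add(Rational(-10, 22047), Mul(20976, Pow(41065, -1))) = Add(Rational(-10, 22047), Mul(20976, Rational(1, 41065))) = Add(Rational(-10, 22047), Rational(20976, 41065)) = Rational(462047222, 905360055)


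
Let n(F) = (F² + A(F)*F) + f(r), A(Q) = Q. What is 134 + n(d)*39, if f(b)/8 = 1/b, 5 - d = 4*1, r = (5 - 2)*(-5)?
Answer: 956/5 ≈ 191.20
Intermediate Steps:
r = -15 (r = 3*(-5) = -15)
d = 1 (d = 5 - 4 = 1)
f(b) = 8/b
n(F) = -8/15 + 2*F² (n(F) = (F² + F*F) + 8/(-15) = (F² + F²) + 8*(-1/15) = 2*F² - 8/15 = -8/15 + 2*F²)
134 + n(d)*39 = 134 + (-8/15 + 2*1²)*39 = 134 + (-8/15 + 2*1)*39 = 134 + (-8/15 + 2)*39 = 134 + (22/15)*39 = 134 + 286/5 = 956/5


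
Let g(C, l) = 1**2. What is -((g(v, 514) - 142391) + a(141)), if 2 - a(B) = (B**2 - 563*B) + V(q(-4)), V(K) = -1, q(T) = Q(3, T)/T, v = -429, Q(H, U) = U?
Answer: 82885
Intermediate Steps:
q(T) = 1 (q(T) = T/T = 1)
g(C, l) = 1
a(B) = 3 - B**2 + 563*B (a(B) = 2 - ((B**2 - 563*B) - 1) = 2 - (-1 + B**2 - 563*B) = 2 + (1 - B**2 + 563*B) = 3 - B**2 + 563*B)
-((g(v, 514) - 142391) + a(141)) = -((1 - 142391) + (3 - 1*141**2 + 563*141)) = -(-142390 + (3 - 1*19881 + 79383)) = -(-142390 + (3 - 19881 + 79383)) = -(-142390 + 59505) = -1*(-82885) = 82885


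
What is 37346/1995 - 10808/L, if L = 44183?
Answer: 1628496358/88145085 ≈ 18.475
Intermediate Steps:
37346/1995 - 10808/L = 37346/1995 - 10808/44183 = 1628496358/88145085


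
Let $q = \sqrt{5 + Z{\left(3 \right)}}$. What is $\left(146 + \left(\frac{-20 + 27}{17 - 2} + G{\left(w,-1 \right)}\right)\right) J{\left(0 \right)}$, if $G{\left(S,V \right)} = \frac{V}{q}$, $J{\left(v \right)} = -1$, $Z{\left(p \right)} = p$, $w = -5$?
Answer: $- \frac{2197}{15} + \frac{\sqrt{2}}{4} \approx -146.11$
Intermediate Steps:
$q = 2 \sqrt{2}$ ($q = \sqrt{5 + 3} = \sqrt{8} = 2 \sqrt{2} \approx 2.8284$)
$G{\left(S,V \right)} = \frac{V \sqrt{2}}{4}$ ($G{\left(S,V \right)} = \frac{V}{2 \sqrt{2}} = V \frac{\sqrt{2}}{4} = \frac{V \sqrt{2}}{4}$)
$\left(146 + \left(\frac{-20 + 27}{17 - 2} + G{\left(w,-1 \right)}\right)\right) J{\left(0 \right)} = \left(146 + \left(\frac{-20 + 27}{17 - 2} + \frac{1}{4} \left(-1\right) \sqrt{2}\right)\right) \left(-1\right) = \left(146 + \left(\frac{7}{15} - \frac{\sqrt{2}}{4}\right)\right) \left(-1\right) = \left(\frac{2197}{15} - \frac{\sqrt{2}}{4}\right) \left(-1\right) = - \frac{2197}{15} + \frac{\sqrt{2}}{4}$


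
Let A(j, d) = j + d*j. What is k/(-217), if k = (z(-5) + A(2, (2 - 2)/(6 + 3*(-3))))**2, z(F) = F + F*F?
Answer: -484/217 ≈ -2.2304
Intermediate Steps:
z(F) = F + F**2
k = 484 (k = (-5*(1 - 5) + 2*(1 + (2 - 2)/(6 + 3*(-3))))**2 = (-5*(-4) + 2*(1 + 0/(6 - 9)))**2 = (20 + 2*(1 + 0/(-3)))**2 = (20 + 2*(1 + 0*(-1/3)))**2 = (20 + 2*(1 + 0))**2 = (20 + 2*1)**2 = (20 + 2)**2 = 22**2 = 484)
k/(-217) = 484/(-217) = 484*(-1/217) = -484/217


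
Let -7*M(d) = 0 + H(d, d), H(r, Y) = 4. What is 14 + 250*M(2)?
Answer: -902/7 ≈ -128.86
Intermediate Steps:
M(d) = -4/7 (M(d) = -(0 + 4)/7 = -⅐*4 = -4/7)
14 + 250*M(2) = 14 + 250*(-4/7) = 14 - 1000/7 = -902/7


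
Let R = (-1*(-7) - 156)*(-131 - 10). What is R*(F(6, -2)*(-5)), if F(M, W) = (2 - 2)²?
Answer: 0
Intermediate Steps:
F(M, W) = 0 (F(M, W) = 0² = 0)
R = 21009 (R = (7 - 156)*(-141) = -149*(-141) = 21009)
R*(F(6, -2)*(-5)) = 21009*(0*(-5)) = 21009*0 = 0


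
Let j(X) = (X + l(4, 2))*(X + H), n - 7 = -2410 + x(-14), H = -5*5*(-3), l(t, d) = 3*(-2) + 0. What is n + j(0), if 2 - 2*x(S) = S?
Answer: -2845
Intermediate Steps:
x(S) = 1 - S/2
l(t, d) = -6 (l(t, d) = -6 + 0 = -6)
H = 75 (H = -25*(-3) = 75)
n = -2395 (n = 7 + (-2410 + (1 - ½*(-14))) = 7 + (-2410 + (1 + 7)) = 7 + (-2410 + 8) = 7 - 2402 = -2395)
j(X) = (-6 + X)*(75 + X) (j(X) = (X - 6)*(X + 75) = (-6 + X)*(75 + X))
n + j(0) = -2395 + (-450 + 0² + 69*0) = -2395 + (-450 + 0 + 0) = -2395 - 450 = -2845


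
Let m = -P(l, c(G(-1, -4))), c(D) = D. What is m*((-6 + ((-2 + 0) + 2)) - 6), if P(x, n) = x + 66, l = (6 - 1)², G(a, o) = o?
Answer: 1092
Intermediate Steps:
l = 25 (l = 5² = 25)
P(x, n) = 66 + x
m = -91 (m = -(66 + 25) = -1*91 = -91)
m*((-6 + ((-2 + 0) + 2)) - 6) = -91*((-6 + ((-2 + 0) + 2)) - 6) = -91*((-6 + (-2 + 2)) - 6) = -91*((-6 + 0) - 6) = -91*(-6 - 6) = -91*(-12) = 1092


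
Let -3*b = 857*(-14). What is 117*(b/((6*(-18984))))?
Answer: -11141/2712 ≈ -4.1080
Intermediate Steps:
b = 11998/3 (b = -857*(-14)/3 = -1/3*(-11998) = 11998/3 ≈ 3999.3)
117*(b/((6*(-18984)))) = 117*(11998/(3*((6*(-18984))))) = 117*((11998/3)/(-113904)) = 117*((11998/3)*(-1/113904)) = 117*(-857/24408) = -11141/2712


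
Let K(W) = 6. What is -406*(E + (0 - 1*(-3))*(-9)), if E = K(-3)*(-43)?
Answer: 115710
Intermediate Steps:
E = -258 (E = 6*(-43) = -258)
-406*(E + (0 - 1*(-3))*(-9)) = -406*(-258 + (0 - 1*(-3))*(-9)) = -406*(-258 + (0 + 3)*(-9)) = -406*(-258 + 3*(-9)) = -406*(-258 - 27) = -406*(-285) = 115710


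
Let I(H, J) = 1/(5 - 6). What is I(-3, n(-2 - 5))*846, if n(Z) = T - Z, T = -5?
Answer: -846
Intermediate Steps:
n(Z) = -5 - Z
I(H, J) = -1 (I(H, J) = 1/(-1) = -1)
I(-3, n(-2 - 5))*846 = -1*846 = -846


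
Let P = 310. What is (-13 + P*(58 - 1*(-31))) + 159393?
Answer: 186970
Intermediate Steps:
(-13 + P*(58 - 1*(-31))) + 159393 = (-13 + 310*(58 - 1*(-31))) + 159393 = (-13 + 310*(58 + 31)) + 159393 = (-13 + 310*89) + 159393 = (-13 + 27590) + 159393 = 27577 + 159393 = 186970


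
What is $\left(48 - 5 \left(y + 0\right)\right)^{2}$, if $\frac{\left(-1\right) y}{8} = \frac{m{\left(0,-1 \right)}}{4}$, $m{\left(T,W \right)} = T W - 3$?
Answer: $324$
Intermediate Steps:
$m{\left(T,W \right)} = -3 + T W$
$y = 6$ ($y = - 8 \frac{-3 + 0 \left(-1\right)}{4} = - 8 \left(-3 + 0\right) \frac{1}{4} = - 8 \left(\left(-3\right) \frac{1}{4}\right) = \left(-8\right) \left(- \frac{3}{4}\right) = 6$)
$\left(48 - 5 \left(y + 0\right)\right)^{2} = \left(48 - 5 \left(6 + 0\right)\right)^{2} = \left(48 - 30\right)^{2} = 18^{2} = 324$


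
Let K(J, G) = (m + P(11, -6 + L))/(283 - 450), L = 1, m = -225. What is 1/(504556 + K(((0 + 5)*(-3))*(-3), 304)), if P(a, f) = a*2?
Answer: 167/84261055 ≈ 1.9819e-6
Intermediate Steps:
P(a, f) = 2*a
K(J, G) = 203/167 (K(J, G) = (-225 + 2*11)/(283 - 450) = (-225 + 22)/(-167) = -203*(-1/167) = 203/167)
1/(504556 + K(((0 + 5)*(-3))*(-3), 304)) = 1/(504556 + 203/167) = 1/(84261055/167) = 167/84261055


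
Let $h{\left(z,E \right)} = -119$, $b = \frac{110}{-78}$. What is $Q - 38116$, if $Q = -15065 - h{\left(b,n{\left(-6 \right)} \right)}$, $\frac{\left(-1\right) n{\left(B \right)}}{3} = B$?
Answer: $-53062$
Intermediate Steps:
$n{\left(B \right)} = - 3 B$
$b = - \frac{55}{39}$ ($b = 110 \left(- \frac{1}{78}\right) = - \frac{55}{39} \approx -1.4103$)
$Q = -14946$ ($Q = -15065 - -119 = -15065 + 119 = -14946$)
$Q - 38116 = -14946 - 38116 = -53062$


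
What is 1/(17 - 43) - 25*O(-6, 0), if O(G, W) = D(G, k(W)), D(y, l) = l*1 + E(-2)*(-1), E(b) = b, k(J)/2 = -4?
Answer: 3899/26 ≈ 149.96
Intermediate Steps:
k(J) = -8 (k(J) = 2*(-4) = -8)
D(y, l) = 2 + l (D(y, l) = l*1 - 2*(-1) = l + 2 = 2 + l)
O(G, W) = -6 (O(G, W) = 2 - 8 = -6)
1/(17 - 43) - 25*O(-6, 0) = 1/(17 - 43) - 25*(-6) = 1/(-26) + 150 = -1/26 + 150 = 3899/26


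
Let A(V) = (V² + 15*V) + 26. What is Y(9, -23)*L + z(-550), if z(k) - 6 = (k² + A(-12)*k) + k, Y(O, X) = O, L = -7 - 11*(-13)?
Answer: 308680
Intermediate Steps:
L = 136 (L = -7 + 143 = 136)
A(V) = 26 + V² + 15*V
z(k) = 6 + k² - 9*k (z(k) = 6 + ((k² + (26 + (-12)² + 15*(-12))*k) + k) = 6 + ((k² + (26 + 144 - 180)*k) + k) = 6 + ((k² - 10*k) + k) = 6 + (k² - 9*k) = 6 + k² - 9*k)
Y(9, -23)*L + z(-550) = 9*136 + (6 + (-550)² - 9*(-550)) = 1224 + (6 + 302500 + 4950) = 1224 + 307456 = 308680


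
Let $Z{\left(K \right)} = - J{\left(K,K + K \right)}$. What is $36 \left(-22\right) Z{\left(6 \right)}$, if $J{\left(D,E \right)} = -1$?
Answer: $-792$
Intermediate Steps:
$Z{\left(K \right)} = 1$ ($Z{\left(K \right)} = \left(-1\right) \left(-1\right) = 1$)
$36 \left(-22\right) Z{\left(6 \right)} = 36 \left(-22\right) 1 = \left(-792\right) 1 = -792$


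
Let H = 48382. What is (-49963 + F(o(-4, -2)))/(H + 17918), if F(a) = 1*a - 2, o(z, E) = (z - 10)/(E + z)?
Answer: -37472/49725 ≈ -0.75358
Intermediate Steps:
o(z, E) = (-10 + z)/(E + z)
F(a) = -2 + a (F(a) = a - 2 = -2 + a)
(-49963 + F(o(-4, -2)))/(H + 17918) = (-49963 + (-2 + (-10 - 4)/(-2 - 4)))/(48382 + 17918) = (-49963 + (-2 - 14/(-6)))/66300 = (-49963 + (-2 - 1/6*(-14)))*(1/66300) = (-49963 + (-2 + 7/3))*(1/66300) = (-49963 + 1/3)*(1/66300) = -149888/3*1/66300 = -37472/49725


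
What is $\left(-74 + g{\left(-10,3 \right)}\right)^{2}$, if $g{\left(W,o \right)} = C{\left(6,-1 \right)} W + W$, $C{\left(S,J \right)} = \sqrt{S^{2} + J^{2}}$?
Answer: $10756 + 1680 \sqrt{37} \approx 20975.0$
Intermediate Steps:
$C{\left(S,J \right)} = \sqrt{J^{2} + S^{2}}$
$g{\left(W,o \right)} = W + W \sqrt{37}$ ($g{\left(W,o \right)} = \sqrt{\left(-1\right)^{2} + 6^{2}} W + W = \sqrt{1 + 36} W + W = \sqrt{37} W + W = W \sqrt{37} + W = W + W \sqrt{37}$)
$\left(-74 + g{\left(-10,3 \right)}\right)^{2} = \left(-74 - 10 \left(1 + \sqrt{37}\right)\right)^{2} = \left(-74 - \left(10 + 10 \sqrt{37}\right)\right)^{2} = \left(-84 - 10 \sqrt{37}\right)^{2}$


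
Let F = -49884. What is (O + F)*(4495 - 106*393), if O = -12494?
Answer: 2318153614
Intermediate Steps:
(O + F)*(4495 - 106*393) = (-12494 - 49884)*(4495 - 106*393) = -62378*(4495 - 41658) = -62378*(-37163) = 2318153614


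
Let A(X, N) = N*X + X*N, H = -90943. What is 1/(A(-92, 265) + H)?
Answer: -1/139703 ≈ -7.1580e-6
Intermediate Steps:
A(X, N) = 2*N*X (A(X, N) = N*X + N*X = 2*N*X)
1/(A(-92, 265) + H) = 1/(2*265*(-92) - 90943) = 1/(-48760 - 90943) = 1/(-139703) = -1/139703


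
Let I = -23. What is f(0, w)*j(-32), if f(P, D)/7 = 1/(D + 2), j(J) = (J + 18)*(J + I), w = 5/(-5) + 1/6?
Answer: 4620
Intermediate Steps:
w = -⅚ (w = 5*(-⅕) + 1*(⅙) = -1 + ⅙ = -⅚ ≈ -0.83333)
j(J) = (-23 + J)*(18 + J) (j(J) = (J + 18)*(J - 23) = (18 + J)*(-23 + J) = (-23 + J)*(18 + J))
f(P, D) = 7/(2 + D) (f(P, D) = 7/(D + 2) = 7/(2 + D))
f(0, w)*j(-32) = (7/(2 - ⅚))*(-414 + (-32)² - 5*(-32)) = (7/(7/6))*(-414 + 1024 + 160) = (7*(6/7))*770 = 6*770 = 4620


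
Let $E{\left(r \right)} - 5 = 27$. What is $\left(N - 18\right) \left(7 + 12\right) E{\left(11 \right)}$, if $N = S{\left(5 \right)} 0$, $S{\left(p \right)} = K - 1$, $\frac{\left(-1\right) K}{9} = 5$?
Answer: $-10944$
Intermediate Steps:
$K = -45$ ($K = \left(-9\right) 5 = -45$)
$E{\left(r \right)} = 32$ ($E{\left(r \right)} = 5 + 27 = 32$)
$S{\left(p \right)} = -46$ ($S{\left(p \right)} = -45 - 1 = -46$)
$N = 0$ ($N = \left(-46\right) 0 = 0$)
$\left(N - 18\right) \left(7 + 12\right) E{\left(11 \right)} = \left(0 - 18\right) \left(7 + 12\right) 32 = \left(-18\right) 19 \cdot 32 = \left(-342\right) 32 = -10944$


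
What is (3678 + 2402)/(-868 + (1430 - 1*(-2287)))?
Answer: 6080/2849 ≈ 2.1341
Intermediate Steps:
(3678 + 2402)/(-868 + (1430 - 1*(-2287))) = 6080/(-868 + (1430 + 2287)) = 6080/(-868 + 3717) = 6080/2849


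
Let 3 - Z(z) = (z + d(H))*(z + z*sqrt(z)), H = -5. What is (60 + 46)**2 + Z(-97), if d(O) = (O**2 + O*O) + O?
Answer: 6195 - 5044*I*sqrt(97) ≈ 6195.0 - 49678.0*I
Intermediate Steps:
d(O) = O + 2*O**2 (d(O) = (O**2 + O**2) + O = 2*O**2 + O = O + 2*O**2)
Z(z) = 3 - (45 + z)*(z + z**(3/2)) (Z(z) = 3 - (z - 5*(1 + 2*(-5)))*(z + z*sqrt(z)) = 3 - (z - 5*(1 - 10))*(z + z**(3/2)) = 3 - (z - 5*(-9))*(z + z**(3/2)) = 3 - (z + 45)*(z + z**(3/2)) = 3 - (45 + z)*(z + z**(3/2)))
(60 + 46)**2 + Z(-97) = (60 + 46)**2 + (3 - 1*(-97)**2 - (-97)**(5/2) - 45*(-97) - (-4365)*I*sqrt(97)) = 106**2 + (3 - 1*9409 - 9409*I*sqrt(97) + 4365 - (-4365)*I*sqrt(97)) = 11236 + (3 - 9409 - 9409*I*sqrt(97) + 4365 + 4365*I*sqrt(97)) = 11236 + (-5041 - 5044*I*sqrt(97)) = 6195 - 5044*I*sqrt(97)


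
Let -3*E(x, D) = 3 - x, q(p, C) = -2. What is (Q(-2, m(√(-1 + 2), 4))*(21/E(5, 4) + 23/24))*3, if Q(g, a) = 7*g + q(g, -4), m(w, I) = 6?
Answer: -1558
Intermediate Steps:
E(x, D) = -1 + x/3 (E(x, D) = -(3 - x)/3 = -1 + x/3)
Q(g, a) = -2 + 7*g (Q(g, a) = 7*g - 2 = -2 + 7*g)
(Q(-2, m(√(-1 + 2), 4))*(21/E(5, 4) + 23/24))*3 = ((-2 + 7*(-2))*(21/(-1 + (⅓)*5) + 23/24))*3 = ((-2 - 14)*(21/(-1 + 5/3) + 23*(1/24)))*3 = -16*(21/(⅔) + 23/24)*3 = -16*(21*(3/2) + 23/24)*3 = -16*(63/2 + 23/24)*3 = -16*779/24*3 = -1558/3*3 = -1558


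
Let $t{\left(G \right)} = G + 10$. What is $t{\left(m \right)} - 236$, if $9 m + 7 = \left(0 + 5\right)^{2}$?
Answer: $-224$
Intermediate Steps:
$m = 2$ ($m = - \frac{7}{9} + \frac{\left(0 + 5\right)^{2}}{9} = - \frac{7}{9} + \frac{5^{2}}{9} = - \frac{7}{9} + \frac{1}{9} \cdot 25 = - \frac{7}{9} + \frac{25}{9} = 2$)
$t{\left(G \right)} = 10 + G$
$t{\left(m \right)} - 236 = \left(10 + 2\right) - 236 = 12 - 236 = -224$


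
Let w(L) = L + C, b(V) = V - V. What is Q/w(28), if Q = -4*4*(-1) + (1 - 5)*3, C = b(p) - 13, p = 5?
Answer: 4/15 ≈ 0.26667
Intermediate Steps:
b(V) = 0
C = -13 (C = 0 - 13 = -13)
Q = 4 (Q = -16*(-1) - 4*3 = 16 - 12 = 4)
w(L) = -13 + L (w(L) = L - 13 = -13 + L)
Q/w(28) = 4/(-13 + 28) = 4/15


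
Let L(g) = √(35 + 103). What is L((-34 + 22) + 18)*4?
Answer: 4*√138 ≈ 46.989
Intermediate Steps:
L(g) = √138
L((-34 + 22) + 18)*4 = √138*4 = 4*√138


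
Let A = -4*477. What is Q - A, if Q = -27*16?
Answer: 1476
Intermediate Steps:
A = -1908
Q = -432 (Q = -9*48 = -432)
Q - A = -432 - 1*(-1908) = -432 + 1908 = 1476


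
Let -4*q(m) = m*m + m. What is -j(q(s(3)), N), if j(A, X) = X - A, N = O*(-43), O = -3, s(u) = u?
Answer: -132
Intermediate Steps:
q(m) = -m/4 - m**2/4 (q(m) = -(m*m + m)/4 = -(m**2 + m)/4 = -(m + m**2)/4 = -m/4 - m**2/4)
N = 129 (N = -3*(-43) = 129)
-j(q(s(3)), N) = -(129 - (-1)*3*(1 + 3)/4) = -(129 - (-1)*3*4/4) = -(129 - 1*(-3)) = -(129 + 3) = -1*132 = -132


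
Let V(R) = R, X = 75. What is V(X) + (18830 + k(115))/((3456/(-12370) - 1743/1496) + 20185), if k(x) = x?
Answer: 14181813167475/186753595057 ≈ 75.939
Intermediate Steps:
V(X) + (18830 + k(115))/((3456/(-12370) - 1743/1496) + 20185) = 75 + (18830 + 115)/((3456/(-12370) - 1743/1496) + 20185) = 75 + 18945/((3456*(-1/12370) - 1743*1/1496) + 20185) = 75 + 18945/((-1728/6185 - 1743/1496) + 20185) = 75 + 18945/(-13365543/9252760 + 20185) = 75 + 18945/(186753595057/9252760) = 75 + 18945*(9252760/186753595057) = 75 + 175293538200/186753595057 = 14181813167475/186753595057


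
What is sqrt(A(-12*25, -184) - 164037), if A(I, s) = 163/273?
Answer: I*sqrt(12225469074)/273 ≈ 405.01*I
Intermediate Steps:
A(I, s) = 163/273 (A(I, s) = 163*(1/273) = 163/273)
sqrt(A(-12*25, -184) - 164037) = sqrt(163/273 - 164037) = sqrt(-44781938/273) = I*sqrt(12225469074)/273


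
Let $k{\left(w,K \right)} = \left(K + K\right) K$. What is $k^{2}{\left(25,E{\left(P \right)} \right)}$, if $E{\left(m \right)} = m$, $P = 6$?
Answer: $5184$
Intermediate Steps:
$k{\left(w,K \right)} = 2 K^{2}$ ($k{\left(w,K \right)} = 2 K K = 2 K^{2}$)
$k^{2}{\left(25,E{\left(P \right)} \right)} = \left(2 \cdot 6^{2}\right)^{2} = \left(2 \cdot 36\right)^{2} = 72^{2} = 5184$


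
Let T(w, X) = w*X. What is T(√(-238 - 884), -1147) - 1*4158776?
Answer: -4158776 - 1147*I*√1122 ≈ -4.1588e+6 - 38420.0*I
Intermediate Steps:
T(w, X) = X*w
T(√(-238 - 884), -1147) - 1*4158776 = -1147*√(-238 - 884) - 1*4158776 = -1147*I*√1122 - 4158776 = -4158776 - 1147*I*√1122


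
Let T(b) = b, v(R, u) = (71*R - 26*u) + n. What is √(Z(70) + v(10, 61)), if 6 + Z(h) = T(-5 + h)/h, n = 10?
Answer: 3*I*√18970/14 ≈ 29.514*I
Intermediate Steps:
v(R, u) = 10 - 26*u + 71*R (v(R, u) = (71*R - 26*u) + 10 = (-26*u + 71*R) + 10 = 10 - 26*u + 71*R)
Z(h) = -6 + (-5 + h)/h
√(Z(70) + v(10, 61)) = √((-5 - 5/70) + (10 - 26*61 + 71*10)) = √((-5 - 5*1/70) + (10 - 1586 + 710)) = √((-5 - 1/14) - 866) = √(-71/14 - 866) = √(-12195/14) = 3*I*√18970/14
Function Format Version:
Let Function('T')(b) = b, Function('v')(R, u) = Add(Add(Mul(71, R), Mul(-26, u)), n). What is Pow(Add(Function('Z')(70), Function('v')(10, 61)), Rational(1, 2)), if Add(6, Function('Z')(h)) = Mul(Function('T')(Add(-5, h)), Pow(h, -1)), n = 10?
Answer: Mul(Rational(3, 14), I, Pow(18970, Rational(1, 2))) ≈ Mul(29.514, I)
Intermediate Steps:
Function('v')(R, u) = Add(10, Mul(-26, u), Mul(71, R)) (Function('v')(R, u) = Add(Add(Mul(71, R), Mul(-26, u)), 10) = Add(Add(Mul(-26, u), Mul(71, R)), 10) = Add(10, Mul(-26, u), Mul(71, R)))
Function('Z')(h) = Add(-6, Mul(Pow(h, -1), Add(-5, h))) (Function('Z')(h) = Add(-6, Mul(Add(-5, h), Pow(h, -1))) = Add(-6, Mul(Pow(h, -1), Add(-5, h))))
Pow(Add(Function('Z')(70), Function('v')(10, 61)), Rational(1, 2)) = Pow(Add(Add(-5, Mul(-5, Pow(70, -1))), Add(10, Mul(-26, 61), Mul(71, 10))), Rational(1, 2)) = Pow(Add(Add(-5, Mul(-5, Rational(1, 70))), Add(10, -1586, 710)), Rational(1, 2)) = Pow(Add(Add(-5, Rational(-1, 14)), -866), Rational(1, 2)) = Pow(Add(Rational(-71, 14), -866), Rational(1, 2)) = Pow(Rational(-12195, 14), Rational(1, 2)) = Mul(Rational(3, 14), I, Pow(18970, Rational(1, 2)))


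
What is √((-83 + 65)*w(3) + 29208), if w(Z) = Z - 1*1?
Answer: 2*√7293 ≈ 170.80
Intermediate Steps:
w(Z) = -1 + Z (w(Z) = Z - 1 = -1 + Z)
√((-83 + 65)*w(3) + 29208) = √((-83 + 65)*(-1 + 3) + 29208) = √(-18*2 + 29208) = √(-36 + 29208) = √29172 = 2*√7293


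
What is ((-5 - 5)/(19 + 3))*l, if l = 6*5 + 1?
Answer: -155/11 ≈ -14.091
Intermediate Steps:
l = 31 (l = 30 + 1 = 31)
((-5 - 5)/(19 + 3))*l = ((-5 - 5)/(19 + 3))*31 = -10/22*31 = -10*1/22*31 = -5/11*31 = -155/11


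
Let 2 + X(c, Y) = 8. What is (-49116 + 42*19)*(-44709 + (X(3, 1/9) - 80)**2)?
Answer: 1895660094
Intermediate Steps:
X(c, Y) = 6 (X(c, Y) = -2 + 8 = 6)
(-49116 + 42*19)*(-44709 + (X(3, 1/9) - 80)**2) = (-49116 + 42*19)*(-44709 + (6 - 80)**2) = (-49116 + 798)*(-44709 + (-74)**2) = -48318*(-44709 + 5476) = -48318*(-39233) = 1895660094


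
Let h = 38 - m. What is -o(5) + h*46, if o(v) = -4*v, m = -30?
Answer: 3148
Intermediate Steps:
h = 68 (h = 38 - 1*(-30) = 38 + 30 = 68)
-o(5) + h*46 = -(-4)*5 + 68*46 = -1*(-20) + 3128 = 20 + 3128 = 3148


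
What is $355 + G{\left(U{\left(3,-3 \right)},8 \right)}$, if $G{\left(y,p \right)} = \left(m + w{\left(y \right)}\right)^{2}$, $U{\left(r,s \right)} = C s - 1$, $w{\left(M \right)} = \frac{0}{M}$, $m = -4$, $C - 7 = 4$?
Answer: $371$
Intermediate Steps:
$C = 11$ ($C = 7 + 4 = 11$)
$w{\left(M \right)} = 0$
$U{\left(r,s \right)} = -1 + 11 s$ ($U{\left(r,s \right)} = 11 s - 1 = -1 + 11 s$)
$G{\left(y,p \right)} = 16$ ($G{\left(y,p \right)} = \left(-4 + 0\right)^{2} = \left(-4\right)^{2} = 16$)
$355 + G{\left(U{\left(3,-3 \right)},8 \right)} = 355 + 16 = 371$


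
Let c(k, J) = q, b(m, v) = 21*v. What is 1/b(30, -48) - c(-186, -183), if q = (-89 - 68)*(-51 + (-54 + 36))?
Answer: -10919665/1008 ≈ -10833.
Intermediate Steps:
q = 10833 (q = -157*(-51 - 18) = -157*(-69) = 10833)
c(k, J) = 10833
1/b(30, -48) - c(-186, -183) = 1/(21*(-48)) - 1*10833 = 1/(-1008) - 10833 = -1/1008 - 10833 = -10919665/1008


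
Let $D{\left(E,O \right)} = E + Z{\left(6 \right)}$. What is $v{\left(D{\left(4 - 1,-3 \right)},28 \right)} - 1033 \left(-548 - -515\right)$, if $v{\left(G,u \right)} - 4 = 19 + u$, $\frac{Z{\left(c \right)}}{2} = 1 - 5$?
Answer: $34140$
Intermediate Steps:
$Z{\left(c \right)} = -8$ ($Z{\left(c \right)} = 2 \left(1 - 5\right) = 2 \left(-4\right) = -8$)
$D{\left(E,O \right)} = -8 + E$ ($D{\left(E,O \right)} = E - 8 = -8 + E$)
$v{\left(G,u \right)} = 23 + u$ ($v{\left(G,u \right)} = 4 + \left(19 + u\right) = 23 + u$)
$v{\left(D{\left(4 - 1,-3 \right)},28 \right)} - 1033 \left(-548 - -515\right) = \left(23 + 28\right) - 1033 \left(-548 - -515\right) = 51 - 1033 \left(-548 + 515\right) = 51 - -34089 = 51 + 34089 = 34140$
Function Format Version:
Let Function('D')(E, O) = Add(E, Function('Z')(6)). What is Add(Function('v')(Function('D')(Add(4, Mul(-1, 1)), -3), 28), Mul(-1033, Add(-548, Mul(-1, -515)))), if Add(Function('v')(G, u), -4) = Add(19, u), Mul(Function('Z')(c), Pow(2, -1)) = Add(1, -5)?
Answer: 34140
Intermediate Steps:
Function('Z')(c) = -8 (Function('Z')(c) = Mul(2, Add(1, -5)) = Mul(2, -4) = -8)
Function('D')(E, O) = Add(-8, E) (Function('D')(E, O) = Add(E, -8) = Add(-8, E))
Function('v')(G, u) = Add(23, u) (Function('v')(G, u) = Add(4, Add(19, u)) = Add(23, u))
Add(Function('v')(Function('D')(Add(4, Mul(-1, 1)), -3), 28), Mul(-1033, Add(-548, Mul(-1, -515)))) = Add(Add(23, 28), Mul(-1033, Add(-548, Mul(-1, -515)))) = Add(51, Mul(-1033, Add(-548, 515))) = Add(51, Mul(-1033, -33)) = Add(51, 34089) = 34140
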